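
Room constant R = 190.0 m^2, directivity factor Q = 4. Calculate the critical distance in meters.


Given values:
  R = 190.0 m^2, Q = 4
Formula: d_c = 0.141 * sqrt(Q * R)
Compute Q * R = 4 * 190.0 = 760.0
Compute sqrt(760.0) = 27.5681
d_c = 0.141 * 27.5681 = 3.887

3.887 m


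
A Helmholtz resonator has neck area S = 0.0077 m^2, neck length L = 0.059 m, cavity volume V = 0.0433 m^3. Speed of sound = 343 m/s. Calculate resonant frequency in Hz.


Given values:
  S = 0.0077 m^2, L = 0.059 m, V = 0.0433 m^3, c = 343 m/s
Formula: f = (c / (2*pi)) * sqrt(S / (V * L))
Compute V * L = 0.0433 * 0.059 = 0.0025547
Compute S / (V * L) = 0.0077 / 0.0025547 = 3.0141
Compute sqrt(3.0141) = 1.736116
Compute c / (2*pi) = 343 / 6.283185 = 54.590148
f = 54.590148 * 1.736116 = 94.77

94.77 Hz


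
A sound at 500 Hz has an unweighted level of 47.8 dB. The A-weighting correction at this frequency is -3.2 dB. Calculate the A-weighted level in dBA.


Given values:
  SPL = 47.8 dB
  A-weighting at 500 Hz = -3.2 dB
Formula: L_A = SPL + A_weight
L_A = 47.8 + (-3.2)
L_A = 44.6

44.6 dBA


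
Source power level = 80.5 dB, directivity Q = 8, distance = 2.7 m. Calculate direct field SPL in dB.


Given values:
  Lw = 80.5 dB, Q = 8, r = 2.7 m
Formula: SPL = Lw + 10 * log10(Q / (4 * pi * r^2))
Compute 4 * pi * r^2 = 4 * pi * 2.7^2 = 91.6088
Compute Q / denom = 8 / 91.6088 = 0.08732785
Compute 10 * log10(0.08732785) = -10.5885
SPL = 80.5 + (-10.5885) = 69.91

69.91 dB


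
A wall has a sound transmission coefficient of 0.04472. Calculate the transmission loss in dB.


Given values:
  tau = 0.04472
Formula: TL = 10 * log10(1 / tau)
Compute 1 / tau = 1 / 0.04472 = 22.3614
Compute log10(22.3614) = 1.349499
TL = 10 * 1.349499 = 13.49

13.49 dB


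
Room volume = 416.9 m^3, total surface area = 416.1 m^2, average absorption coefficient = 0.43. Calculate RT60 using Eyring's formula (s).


Given values:
  V = 416.9 m^3, S = 416.1 m^2, alpha = 0.43
Formula: RT60 = 0.161 * V / (-S * ln(1 - alpha))
Compute ln(1 - 0.43) = ln(0.57) = -0.562119
Denominator: -416.1 * -0.562119 = 233.8977
Numerator: 0.161 * 416.9 = 67.1209
RT60 = 67.1209 / 233.8977 = 0.287

0.287 s


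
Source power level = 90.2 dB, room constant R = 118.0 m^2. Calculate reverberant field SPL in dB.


Given values:
  Lw = 90.2 dB, R = 118.0 m^2
Formula: SPL = Lw + 10 * log10(4 / R)
Compute 4 / R = 4 / 118.0 = 0.033898
Compute 10 * log10(0.033898) = -14.6983
SPL = 90.2 + (-14.6983) = 75.5

75.5 dB


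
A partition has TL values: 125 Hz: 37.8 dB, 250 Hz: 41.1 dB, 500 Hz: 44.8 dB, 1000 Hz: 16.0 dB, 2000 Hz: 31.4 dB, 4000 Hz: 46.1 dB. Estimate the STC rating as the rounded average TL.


Given TL values at each frequency:
  125 Hz: 37.8 dB
  250 Hz: 41.1 dB
  500 Hz: 44.8 dB
  1000 Hz: 16.0 dB
  2000 Hz: 31.4 dB
  4000 Hz: 46.1 dB
Formula: STC ~ round(average of TL values)
Sum = 37.8 + 41.1 + 44.8 + 16.0 + 31.4 + 46.1 = 217.2
Average = 217.2 / 6 = 36.2
Rounded: 36

36


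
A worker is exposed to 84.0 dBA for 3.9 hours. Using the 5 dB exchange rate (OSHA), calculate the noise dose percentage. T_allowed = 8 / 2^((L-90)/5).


Given values:
  L = 84.0 dBA, T = 3.9 hours
Formula: T_allowed = 8 / 2^((L - 90) / 5)
Compute exponent: (84.0 - 90) / 5 = -1.2
Compute 2^(-1.2) = 0.435275
T_allowed = 8 / 0.435275 = 18.379186 hours
Dose = (T / T_allowed) * 100
Dose = (3.9 / 18.379186) * 100 = 21.22

21.22 %


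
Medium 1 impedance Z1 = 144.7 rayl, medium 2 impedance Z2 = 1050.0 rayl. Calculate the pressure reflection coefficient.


Given values:
  Z1 = 144.7 rayl, Z2 = 1050.0 rayl
Formula: R = (Z2 - Z1) / (Z2 + Z1)
Numerator: Z2 - Z1 = 1050.0 - 144.7 = 905.3
Denominator: Z2 + Z1 = 1050.0 + 144.7 = 1194.7
R = 905.3 / 1194.7 = 0.7578

0.7578


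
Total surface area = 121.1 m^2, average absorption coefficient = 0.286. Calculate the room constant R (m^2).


Given values:
  S = 121.1 m^2, alpha = 0.286
Formula: R = S * alpha / (1 - alpha)
Numerator: 121.1 * 0.286 = 34.6346
Denominator: 1 - 0.286 = 0.714
R = 34.6346 / 0.714 = 48.51

48.51 m^2


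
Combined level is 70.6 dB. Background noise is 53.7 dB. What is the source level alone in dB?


Given values:
  L_total = 70.6 dB, L_bg = 53.7 dB
Formula: L_source = 10 * log10(10^(L_total/10) - 10^(L_bg/10))
Convert to linear:
  10^(70.6/10) = 11481536.215
  10^(53.7/10) = 234422.8815
Difference: 11481536.215 - 234422.8815 = 11247113.3335
L_source = 10 * log10(11247113.3335) = 70.51

70.51 dB


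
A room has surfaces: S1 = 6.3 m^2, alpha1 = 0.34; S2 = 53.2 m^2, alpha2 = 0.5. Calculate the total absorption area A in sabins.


Given surfaces:
  Surface 1: 6.3 * 0.34 = 2.142
  Surface 2: 53.2 * 0.5 = 26.6
Formula: A = sum(Si * alpha_i)
A = 2.142 + 26.6
A = 28.74

28.74 sabins


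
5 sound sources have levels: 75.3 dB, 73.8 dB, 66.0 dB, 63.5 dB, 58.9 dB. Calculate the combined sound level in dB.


Formula: L_total = 10 * log10( sum(10^(Li/10)) )
  Source 1: 10^(75.3/10) = 33884415.6139
  Source 2: 10^(73.8/10) = 23988329.1902
  Source 3: 10^(66.0/10) = 3981071.7055
  Source 4: 10^(63.5/10) = 2238721.1386
  Source 5: 10^(58.9/10) = 776247.1166
Sum of linear values = 64868784.7648
L_total = 10 * log10(64868784.7648) = 78.12

78.12 dB


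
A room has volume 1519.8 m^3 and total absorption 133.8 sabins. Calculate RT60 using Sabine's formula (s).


Given values:
  V = 1519.8 m^3
  A = 133.8 sabins
Formula: RT60 = 0.161 * V / A
Numerator: 0.161 * 1519.8 = 244.6878
RT60 = 244.6878 / 133.8 = 1.829

1.829 s


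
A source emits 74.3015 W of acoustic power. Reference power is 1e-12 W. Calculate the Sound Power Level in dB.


Given values:
  W = 74.3015 W
  W_ref = 1e-12 W
Formula: SWL = 10 * log10(W / W_ref)
Compute ratio: W / W_ref = 74301500000000
Compute log10: log10(74301500000000) = 13.870998
Multiply: SWL = 10 * 13.870998 = 138.71

138.71 dB


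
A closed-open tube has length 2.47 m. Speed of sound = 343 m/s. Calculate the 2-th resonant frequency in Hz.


Given values:
  Tube type: closed-open, L = 2.47 m, c = 343 m/s, n = 2
Formula: f_n = (2n - 1) * c / (4 * L)
Compute 2n - 1 = 2*2 - 1 = 3
Compute 4 * L = 4 * 2.47 = 9.88
f = 3 * 343 / 9.88
f = 104.15

104.15 Hz


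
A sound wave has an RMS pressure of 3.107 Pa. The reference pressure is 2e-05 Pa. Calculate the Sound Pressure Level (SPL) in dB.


Given values:
  p = 3.107 Pa
  p_ref = 2e-05 Pa
Formula: SPL = 20 * log10(p / p_ref)
Compute ratio: p / p_ref = 3.107 / 2e-05 = 155350
Compute log10: log10(155350) = 5.191311
Multiply: SPL = 20 * 5.191311 = 103.83

103.83 dB


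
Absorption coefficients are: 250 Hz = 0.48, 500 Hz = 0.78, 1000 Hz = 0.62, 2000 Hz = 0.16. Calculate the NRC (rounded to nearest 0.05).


Given values:
  a_250 = 0.48, a_500 = 0.78
  a_1000 = 0.62, a_2000 = 0.16
Formula: NRC = (a250 + a500 + a1000 + a2000) / 4
Sum = 0.48 + 0.78 + 0.62 + 0.16 = 2.04
NRC = 2.04 / 4 = 0.51
Rounded to nearest 0.05: 0.5

0.5


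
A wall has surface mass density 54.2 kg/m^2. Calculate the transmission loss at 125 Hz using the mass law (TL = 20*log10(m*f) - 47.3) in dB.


Given values:
  m = 54.2 kg/m^2, f = 125 Hz
Formula: TL = 20 * log10(m * f) - 47.3
Compute m * f = 54.2 * 125 = 6775.0
Compute log10(6775.0) = 3.830909
Compute 20 * 3.830909 = 76.6182
TL = 76.6182 - 47.3 = 29.32

29.32 dB


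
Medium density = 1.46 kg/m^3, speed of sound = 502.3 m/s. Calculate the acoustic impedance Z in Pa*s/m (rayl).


Given values:
  rho = 1.46 kg/m^3
  c = 502.3 m/s
Formula: Z = rho * c
Z = 1.46 * 502.3
Z = 733.36

733.36 rayl


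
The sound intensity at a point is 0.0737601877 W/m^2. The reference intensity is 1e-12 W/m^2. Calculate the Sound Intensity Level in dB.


Given values:
  I = 0.0737601877 W/m^2
  I_ref = 1e-12 W/m^2
Formula: SIL = 10 * log10(I / I_ref)
Compute ratio: I / I_ref = 73760187700
Compute log10: log10(73760187700) = 10.867822
Multiply: SIL = 10 * 10.867822 = 108.68

108.68 dB


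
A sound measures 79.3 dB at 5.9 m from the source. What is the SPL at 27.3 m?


Given values:
  SPL1 = 79.3 dB, r1 = 5.9 m, r2 = 27.3 m
Formula: SPL2 = SPL1 - 20 * log10(r2 / r1)
Compute ratio: r2 / r1 = 27.3 / 5.9 = 4.6271
Compute log10: log10(4.6271) = 0.665309
Compute drop: 20 * 0.665309 = 13.3062
SPL2 = 79.3 - 13.3062 = 65.99

65.99 dB


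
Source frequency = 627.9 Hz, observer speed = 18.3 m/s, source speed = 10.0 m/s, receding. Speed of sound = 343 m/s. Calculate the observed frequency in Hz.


Given values:
  f_s = 627.9 Hz, v_o = 18.3 m/s, v_s = 10.0 m/s
  Direction: receding
Formula: f_o = f_s * (c - v_o) / (c + v_s)
Numerator: c - v_o = 343 - 18.3 = 324.7
Denominator: c + v_s = 343 + 10.0 = 353.0
f_o = 627.9 * 324.7 / 353.0 = 577.56

577.56 Hz


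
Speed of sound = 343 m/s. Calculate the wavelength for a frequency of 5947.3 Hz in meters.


Given values:
  c = 343 m/s, f = 5947.3 Hz
Formula: lambda = c / f
lambda = 343 / 5947.3
lambda = 0.0577

0.0577 m


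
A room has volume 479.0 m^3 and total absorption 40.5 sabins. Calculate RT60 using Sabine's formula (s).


Given values:
  V = 479.0 m^3
  A = 40.5 sabins
Formula: RT60 = 0.161 * V / A
Numerator: 0.161 * 479.0 = 77.119
RT60 = 77.119 / 40.5 = 1.904

1.904 s


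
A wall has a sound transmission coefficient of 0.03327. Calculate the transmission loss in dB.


Given values:
  tau = 0.03327
Formula: TL = 10 * log10(1 / tau)
Compute 1 / tau = 1 / 0.03327 = 30.0571
Compute log10(30.0571) = 1.477947
TL = 10 * 1.477947 = 14.78

14.78 dB


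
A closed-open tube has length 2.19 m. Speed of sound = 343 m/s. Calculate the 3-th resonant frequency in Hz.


Given values:
  Tube type: closed-open, L = 2.19 m, c = 343 m/s, n = 3
Formula: f_n = (2n - 1) * c / (4 * L)
Compute 2n - 1 = 2*3 - 1 = 5
Compute 4 * L = 4 * 2.19 = 8.76
f = 5 * 343 / 8.76
f = 195.78

195.78 Hz


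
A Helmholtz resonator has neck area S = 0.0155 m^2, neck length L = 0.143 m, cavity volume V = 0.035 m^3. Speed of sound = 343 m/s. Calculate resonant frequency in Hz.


Given values:
  S = 0.0155 m^2, L = 0.143 m, V = 0.035 m^3, c = 343 m/s
Formula: f = (c / (2*pi)) * sqrt(S / (V * L))
Compute V * L = 0.035 * 0.143 = 0.005005
Compute S / (V * L) = 0.0155 / 0.005005 = 3.0969
Compute sqrt(3.0969) = 1.759801
Compute c / (2*pi) = 343 / 6.283185 = 54.590148
f = 54.590148 * 1.759801 = 96.07

96.07 Hz


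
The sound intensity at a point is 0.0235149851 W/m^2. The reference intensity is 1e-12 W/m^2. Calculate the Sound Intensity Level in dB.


Given values:
  I = 0.0235149851 W/m^2
  I_ref = 1e-12 W/m^2
Formula: SIL = 10 * log10(I / I_ref)
Compute ratio: I / I_ref = 23514985100
Compute log10: log10(23514985100) = 10.371345
Multiply: SIL = 10 * 10.371345 = 103.71

103.71 dB


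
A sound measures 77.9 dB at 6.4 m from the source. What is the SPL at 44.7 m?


Given values:
  SPL1 = 77.9 dB, r1 = 6.4 m, r2 = 44.7 m
Formula: SPL2 = SPL1 - 20 * log10(r2 / r1)
Compute ratio: r2 / r1 = 44.7 / 6.4 = 6.9844
Compute log10: log10(6.9844) = 0.844129
Compute drop: 20 * 0.844129 = 16.8826
SPL2 = 77.9 - 16.8826 = 61.02

61.02 dB


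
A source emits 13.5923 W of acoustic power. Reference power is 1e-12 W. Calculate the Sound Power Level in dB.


Given values:
  W = 13.5923 W
  W_ref = 1e-12 W
Formula: SWL = 10 * log10(W / W_ref)
Compute ratio: W / W_ref = 13592300000000
Compute log10: log10(13592300000000) = 13.133293
Multiply: SWL = 10 * 13.133293 = 131.33

131.33 dB


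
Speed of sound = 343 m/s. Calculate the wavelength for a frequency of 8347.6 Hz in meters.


Given values:
  c = 343 m/s, f = 8347.6 Hz
Formula: lambda = c / f
lambda = 343 / 8347.6
lambda = 0.0411

0.0411 m


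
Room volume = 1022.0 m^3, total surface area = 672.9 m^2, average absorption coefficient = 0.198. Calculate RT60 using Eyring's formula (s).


Given values:
  V = 1022.0 m^3, S = 672.9 m^2, alpha = 0.198
Formula: RT60 = 0.161 * V / (-S * ln(1 - alpha))
Compute ln(1 - 0.198) = ln(0.802) = -0.220647
Denominator: -672.9 * -0.220647 = 148.4734
Numerator: 0.161 * 1022.0 = 164.542
RT60 = 164.542 / 148.4734 = 1.108

1.108 s


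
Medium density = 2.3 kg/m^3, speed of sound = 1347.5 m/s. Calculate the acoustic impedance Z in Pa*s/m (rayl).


Given values:
  rho = 2.3 kg/m^3
  c = 1347.5 m/s
Formula: Z = rho * c
Z = 2.3 * 1347.5
Z = 3099.25

3099.25 rayl


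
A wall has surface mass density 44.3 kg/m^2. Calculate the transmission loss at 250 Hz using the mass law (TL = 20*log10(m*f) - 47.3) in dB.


Given values:
  m = 44.3 kg/m^2, f = 250 Hz
Formula: TL = 20 * log10(m * f) - 47.3
Compute m * f = 44.3 * 250 = 11075.0
Compute log10(11075.0) = 4.044344
Compute 20 * 4.044344 = 80.8869
TL = 80.8869 - 47.3 = 33.59

33.59 dB


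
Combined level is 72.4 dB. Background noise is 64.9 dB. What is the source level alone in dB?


Given values:
  L_total = 72.4 dB, L_bg = 64.9 dB
Formula: L_source = 10 * log10(10^(L_total/10) - 10^(L_bg/10))
Convert to linear:
  10^(72.4/10) = 17378008.2875
  10^(64.9/10) = 3090295.4325
Difference: 17378008.2875 - 3090295.4325 = 14287712.855
L_source = 10 * log10(14287712.855) = 71.55

71.55 dB


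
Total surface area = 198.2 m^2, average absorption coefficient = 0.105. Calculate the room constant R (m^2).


Given values:
  S = 198.2 m^2, alpha = 0.105
Formula: R = S * alpha / (1 - alpha)
Numerator: 198.2 * 0.105 = 20.811
Denominator: 1 - 0.105 = 0.895
R = 20.811 / 0.895 = 23.25

23.25 m^2


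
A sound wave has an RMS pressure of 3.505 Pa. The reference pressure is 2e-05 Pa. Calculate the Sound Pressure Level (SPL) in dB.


Given values:
  p = 3.505 Pa
  p_ref = 2e-05 Pa
Formula: SPL = 20 * log10(p / p_ref)
Compute ratio: p / p_ref = 3.505 / 2e-05 = 175250
Compute log10: log10(175250) = 5.243658
Multiply: SPL = 20 * 5.243658 = 104.87

104.87 dB


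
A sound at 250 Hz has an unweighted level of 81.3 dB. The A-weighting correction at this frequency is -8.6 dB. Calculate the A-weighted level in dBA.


Given values:
  SPL = 81.3 dB
  A-weighting at 250 Hz = -8.6 dB
Formula: L_A = SPL + A_weight
L_A = 81.3 + (-8.6)
L_A = 72.7

72.7 dBA


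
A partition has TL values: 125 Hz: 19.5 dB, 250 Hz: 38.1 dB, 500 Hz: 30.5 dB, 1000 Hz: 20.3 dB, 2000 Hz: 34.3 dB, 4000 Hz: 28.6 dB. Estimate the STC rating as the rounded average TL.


Given TL values at each frequency:
  125 Hz: 19.5 dB
  250 Hz: 38.1 dB
  500 Hz: 30.5 dB
  1000 Hz: 20.3 dB
  2000 Hz: 34.3 dB
  4000 Hz: 28.6 dB
Formula: STC ~ round(average of TL values)
Sum = 19.5 + 38.1 + 30.5 + 20.3 + 34.3 + 28.6 = 171.3
Average = 171.3 / 6 = 28.55
Rounded: 29

29


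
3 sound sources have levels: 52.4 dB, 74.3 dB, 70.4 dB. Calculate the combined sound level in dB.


Formula: L_total = 10 * log10( sum(10^(Li/10)) )
  Source 1: 10^(52.4/10) = 173780.0829
  Source 2: 10^(74.3/10) = 26915348.0393
  Source 3: 10^(70.4/10) = 10964781.9614
Sum of linear values = 38053910.0836
L_total = 10 * log10(38053910.0836) = 75.8

75.8 dB


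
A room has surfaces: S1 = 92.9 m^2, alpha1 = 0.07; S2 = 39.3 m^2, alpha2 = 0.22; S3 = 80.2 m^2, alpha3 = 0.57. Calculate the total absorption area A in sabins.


Given surfaces:
  Surface 1: 92.9 * 0.07 = 6.503
  Surface 2: 39.3 * 0.22 = 8.646
  Surface 3: 80.2 * 0.57 = 45.714
Formula: A = sum(Si * alpha_i)
A = 6.503 + 8.646 + 45.714
A = 60.86

60.86 sabins


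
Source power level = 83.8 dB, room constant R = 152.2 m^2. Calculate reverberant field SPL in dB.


Given values:
  Lw = 83.8 dB, R = 152.2 m^2
Formula: SPL = Lw + 10 * log10(4 / R)
Compute 4 / R = 4 / 152.2 = 0.026281
Compute 10 * log10(0.026281) = -15.8036
SPL = 83.8 + (-15.8036) = 68.0

68.0 dB


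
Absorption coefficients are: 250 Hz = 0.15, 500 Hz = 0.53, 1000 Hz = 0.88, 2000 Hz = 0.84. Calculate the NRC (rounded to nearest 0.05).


Given values:
  a_250 = 0.15, a_500 = 0.53
  a_1000 = 0.88, a_2000 = 0.84
Formula: NRC = (a250 + a500 + a1000 + a2000) / 4
Sum = 0.15 + 0.53 + 0.88 + 0.84 = 2.4
NRC = 2.4 / 4 = 0.6
Rounded to nearest 0.05: 0.6

0.6


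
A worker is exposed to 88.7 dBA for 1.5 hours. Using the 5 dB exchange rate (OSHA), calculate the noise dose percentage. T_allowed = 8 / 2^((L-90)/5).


Given values:
  L = 88.7 dBA, T = 1.5 hours
Formula: T_allowed = 8 / 2^((L - 90) / 5)
Compute exponent: (88.7 - 90) / 5 = -0.26
Compute 2^(-0.26) = 0.835088
T_allowed = 8 / 0.835088 = 9.579829 hours
Dose = (T / T_allowed) * 100
Dose = (1.5 / 9.579829) * 100 = 15.66

15.66 %


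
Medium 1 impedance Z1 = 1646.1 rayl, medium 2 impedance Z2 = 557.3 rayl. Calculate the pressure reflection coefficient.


Given values:
  Z1 = 1646.1 rayl, Z2 = 557.3 rayl
Formula: R = (Z2 - Z1) / (Z2 + Z1)
Numerator: Z2 - Z1 = 557.3 - 1646.1 = -1088.8
Denominator: Z2 + Z1 = 557.3 + 1646.1 = 2203.4
R = -1088.8 / 2203.4 = -0.4941

-0.4941


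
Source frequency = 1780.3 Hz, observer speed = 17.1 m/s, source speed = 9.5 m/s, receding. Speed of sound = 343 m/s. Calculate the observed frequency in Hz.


Given values:
  f_s = 1780.3 Hz, v_o = 17.1 m/s, v_s = 9.5 m/s
  Direction: receding
Formula: f_o = f_s * (c - v_o) / (c + v_s)
Numerator: c - v_o = 343 - 17.1 = 325.9
Denominator: c + v_s = 343 + 9.5 = 352.5
f_o = 1780.3 * 325.9 / 352.5 = 1645.96

1645.96 Hz


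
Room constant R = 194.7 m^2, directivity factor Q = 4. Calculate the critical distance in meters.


Given values:
  R = 194.7 m^2, Q = 4
Formula: d_c = 0.141 * sqrt(Q * R)
Compute Q * R = 4 * 194.7 = 778.8
Compute sqrt(778.8) = 27.907
d_c = 0.141 * 27.907 = 3.935

3.935 m


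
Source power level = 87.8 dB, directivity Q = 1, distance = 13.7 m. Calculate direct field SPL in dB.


Given values:
  Lw = 87.8 dB, Q = 1, r = 13.7 m
Formula: SPL = Lw + 10 * log10(Q / (4 * pi * r^2))
Compute 4 * pi * r^2 = 4 * pi * 13.7^2 = 2358.5821
Compute Q / denom = 1 / 2358.5821 = 0.00042398
Compute 10 * log10(0.00042398) = -33.7265
SPL = 87.8 + (-33.7265) = 54.07

54.07 dB


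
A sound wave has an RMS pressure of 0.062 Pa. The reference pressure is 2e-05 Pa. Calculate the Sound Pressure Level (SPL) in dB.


Given values:
  p = 0.062 Pa
  p_ref = 2e-05 Pa
Formula: SPL = 20 * log10(p / p_ref)
Compute ratio: p / p_ref = 0.062 / 2e-05 = 3100
Compute log10: log10(3100) = 3.491362
Multiply: SPL = 20 * 3.491362 = 69.83

69.83 dB


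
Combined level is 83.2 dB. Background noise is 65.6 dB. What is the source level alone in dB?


Given values:
  L_total = 83.2 dB, L_bg = 65.6 dB
Formula: L_source = 10 * log10(10^(L_total/10) - 10^(L_bg/10))
Convert to linear:
  10^(83.2/10) = 208929613.0854
  10^(65.6/10) = 3630780.5477
Difference: 208929613.0854 - 3630780.5477 = 205298832.5377
L_source = 10 * log10(205298832.5377) = 83.12

83.12 dB


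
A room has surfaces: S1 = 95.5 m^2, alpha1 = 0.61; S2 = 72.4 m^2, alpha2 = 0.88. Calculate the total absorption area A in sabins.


Given surfaces:
  Surface 1: 95.5 * 0.61 = 58.255
  Surface 2: 72.4 * 0.88 = 63.712
Formula: A = sum(Si * alpha_i)
A = 58.255 + 63.712
A = 121.97

121.97 sabins


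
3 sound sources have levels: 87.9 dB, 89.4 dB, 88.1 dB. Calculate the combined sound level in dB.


Formula: L_total = 10 * log10( sum(10^(Li/10)) )
  Source 1: 10^(87.9/10) = 616595001.8615
  Source 2: 10^(89.4/10) = 870963589.9561
  Source 3: 10^(88.1/10) = 645654229.0347
Sum of linear values = 2133212820.8523
L_total = 10 * log10(2133212820.8523) = 93.29

93.29 dB


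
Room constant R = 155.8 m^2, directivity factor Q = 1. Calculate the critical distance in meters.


Given values:
  R = 155.8 m^2, Q = 1
Formula: d_c = 0.141 * sqrt(Q * R)
Compute Q * R = 1 * 155.8 = 155.8
Compute sqrt(155.8) = 12.482
d_c = 0.141 * 12.482 = 1.76

1.76 m


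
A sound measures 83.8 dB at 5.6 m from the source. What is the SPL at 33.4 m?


Given values:
  SPL1 = 83.8 dB, r1 = 5.6 m, r2 = 33.4 m
Formula: SPL2 = SPL1 - 20 * log10(r2 / r1)
Compute ratio: r2 / r1 = 33.4 / 5.6 = 5.9643
Compute log10: log10(5.9643) = 0.775559
Compute drop: 20 * 0.775559 = 15.5112
SPL2 = 83.8 - 15.5112 = 68.29

68.29 dB


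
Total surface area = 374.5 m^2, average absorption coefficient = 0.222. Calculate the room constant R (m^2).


Given values:
  S = 374.5 m^2, alpha = 0.222
Formula: R = S * alpha / (1 - alpha)
Numerator: 374.5 * 0.222 = 83.139
Denominator: 1 - 0.222 = 0.778
R = 83.139 / 0.778 = 106.86

106.86 m^2


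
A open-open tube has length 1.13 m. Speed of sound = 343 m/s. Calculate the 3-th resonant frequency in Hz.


Given values:
  Tube type: open-open, L = 1.13 m, c = 343 m/s, n = 3
Formula: f_n = n * c / (2 * L)
Compute 2 * L = 2 * 1.13 = 2.26
f = 3 * 343 / 2.26
f = 455.31

455.31 Hz


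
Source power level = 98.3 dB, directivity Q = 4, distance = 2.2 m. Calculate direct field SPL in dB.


Given values:
  Lw = 98.3 dB, Q = 4, r = 2.2 m
Formula: SPL = Lw + 10 * log10(Q / (4 * pi * r^2))
Compute 4 * pi * r^2 = 4 * pi * 2.2^2 = 60.8212
Compute Q / denom = 4 / 60.8212 = 0.06576654
Compute 10 * log10(0.06576654) = -11.82
SPL = 98.3 + (-11.82) = 86.48

86.48 dB


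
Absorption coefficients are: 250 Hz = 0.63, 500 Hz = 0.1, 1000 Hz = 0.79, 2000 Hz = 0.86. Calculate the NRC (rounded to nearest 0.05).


Given values:
  a_250 = 0.63, a_500 = 0.1
  a_1000 = 0.79, a_2000 = 0.86
Formula: NRC = (a250 + a500 + a1000 + a2000) / 4
Sum = 0.63 + 0.1 + 0.79 + 0.86 = 2.38
NRC = 2.38 / 4 = 0.595
Rounded to nearest 0.05: 0.6

0.6


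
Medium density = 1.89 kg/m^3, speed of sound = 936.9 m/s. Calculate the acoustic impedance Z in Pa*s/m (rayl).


Given values:
  rho = 1.89 kg/m^3
  c = 936.9 m/s
Formula: Z = rho * c
Z = 1.89 * 936.9
Z = 1770.74

1770.74 rayl


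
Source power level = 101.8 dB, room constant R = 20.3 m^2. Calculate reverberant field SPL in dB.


Given values:
  Lw = 101.8 dB, R = 20.3 m^2
Formula: SPL = Lw + 10 * log10(4 / R)
Compute 4 / R = 4 / 20.3 = 0.197044
Compute 10 * log10(0.197044) = -7.0544
SPL = 101.8 + (-7.0544) = 94.75

94.75 dB


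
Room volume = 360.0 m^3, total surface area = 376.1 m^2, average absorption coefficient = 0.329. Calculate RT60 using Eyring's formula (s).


Given values:
  V = 360.0 m^3, S = 376.1 m^2, alpha = 0.329
Formula: RT60 = 0.161 * V / (-S * ln(1 - alpha))
Compute ln(1 - 0.329) = ln(0.671) = -0.398986
Denominator: -376.1 * -0.398986 = 150.0586
Numerator: 0.161 * 360.0 = 57.96
RT60 = 57.96 / 150.0586 = 0.386

0.386 s


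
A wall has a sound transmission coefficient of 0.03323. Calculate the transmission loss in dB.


Given values:
  tau = 0.03323
Formula: TL = 10 * log10(1 / tau)
Compute 1 / tau = 1 / 0.03323 = 30.0933
Compute log10(30.0933) = 1.47847
TL = 10 * 1.47847 = 14.78

14.78 dB


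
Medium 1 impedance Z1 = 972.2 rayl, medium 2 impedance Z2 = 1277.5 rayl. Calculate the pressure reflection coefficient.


Given values:
  Z1 = 972.2 rayl, Z2 = 1277.5 rayl
Formula: R = (Z2 - Z1) / (Z2 + Z1)
Numerator: Z2 - Z1 = 1277.5 - 972.2 = 305.3
Denominator: Z2 + Z1 = 1277.5 + 972.2 = 2249.7
R = 305.3 / 2249.7 = 0.1357

0.1357


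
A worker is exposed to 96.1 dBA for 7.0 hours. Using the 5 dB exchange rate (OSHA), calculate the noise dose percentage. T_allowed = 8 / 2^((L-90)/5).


Given values:
  L = 96.1 dBA, T = 7.0 hours
Formula: T_allowed = 8 / 2^((L - 90) / 5)
Compute exponent: (96.1 - 90) / 5 = 1.22
Compute 2^(1.22) = 2.329467
T_allowed = 8 / 2.329467 = 3.434262 hours
Dose = (T / T_allowed) * 100
Dose = (7.0 / 3.434262) * 100 = 203.83

203.83 %


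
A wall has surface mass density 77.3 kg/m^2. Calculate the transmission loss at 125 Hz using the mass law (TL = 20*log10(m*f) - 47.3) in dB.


Given values:
  m = 77.3 kg/m^2, f = 125 Hz
Formula: TL = 20 * log10(m * f) - 47.3
Compute m * f = 77.3 * 125 = 9662.5
Compute log10(9662.5) = 3.98509
Compute 20 * 3.98509 = 79.7018
TL = 79.7018 - 47.3 = 32.4

32.4 dB


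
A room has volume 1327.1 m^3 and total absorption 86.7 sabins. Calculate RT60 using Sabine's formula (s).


Given values:
  V = 1327.1 m^3
  A = 86.7 sabins
Formula: RT60 = 0.161 * V / A
Numerator: 0.161 * 1327.1 = 213.6631
RT60 = 213.6631 / 86.7 = 2.464

2.464 s


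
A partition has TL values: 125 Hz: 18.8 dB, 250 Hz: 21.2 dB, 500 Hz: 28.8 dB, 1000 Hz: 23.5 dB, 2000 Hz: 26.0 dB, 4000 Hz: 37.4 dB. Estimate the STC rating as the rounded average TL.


Given TL values at each frequency:
  125 Hz: 18.8 dB
  250 Hz: 21.2 dB
  500 Hz: 28.8 dB
  1000 Hz: 23.5 dB
  2000 Hz: 26.0 dB
  4000 Hz: 37.4 dB
Formula: STC ~ round(average of TL values)
Sum = 18.8 + 21.2 + 28.8 + 23.5 + 26.0 + 37.4 = 155.7
Average = 155.7 / 6 = 25.95
Rounded: 26

26


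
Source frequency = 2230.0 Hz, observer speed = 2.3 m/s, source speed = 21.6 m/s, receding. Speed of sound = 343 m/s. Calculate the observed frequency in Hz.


Given values:
  f_s = 2230.0 Hz, v_o = 2.3 m/s, v_s = 21.6 m/s
  Direction: receding
Formula: f_o = f_s * (c - v_o) / (c + v_s)
Numerator: c - v_o = 343 - 2.3 = 340.7
Denominator: c + v_s = 343 + 21.6 = 364.6
f_o = 2230.0 * 340.7 / 364.6 = 2083.82

2083.82 Hz


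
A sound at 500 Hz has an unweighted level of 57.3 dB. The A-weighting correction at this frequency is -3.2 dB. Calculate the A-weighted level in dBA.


Given values:
  SPL = 57.3 dB
  A-weighting at 500 Hz = -3.2 dB
Formula: L_A = SPL + A_weight
L_A = 57.3 + (-3.2)
L_A = 54.1

54.1 dBA


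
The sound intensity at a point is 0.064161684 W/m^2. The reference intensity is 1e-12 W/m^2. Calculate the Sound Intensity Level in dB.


Given values:
  I = 0.064161684 W/m^2
  I_ref = 1e-12 W/m^2
Formula: SIL = 10 * log10(I / I_ref)
Compute ratio: I / I_ref = 64161684000
Compute log10: log10(64161684000) = 10.807276
Multiply: SIL = 10 * 10.807276 = 108.07

108.07 dB


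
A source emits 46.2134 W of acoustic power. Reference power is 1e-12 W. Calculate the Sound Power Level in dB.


Given values:
  W = 46.2134 W
  W_ref = 1e-12 W
Formula: SWL = 10 * log10(W / W_ref)
Compute ratio: W / W_ref = 46213400000000
Compute log10: log10(46213400000000) = 13.664768
Multiply: SWL = 10 * 13.664768 = 136.65

136.65 dB


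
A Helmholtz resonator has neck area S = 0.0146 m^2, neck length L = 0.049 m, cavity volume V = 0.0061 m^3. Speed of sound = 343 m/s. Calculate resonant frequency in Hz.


Given values:
  S = 0.0146 m^2, L = 0.049 m, V = 0.0061 m^3, c = 343 m/s
Formula: f = (c / (2*pi)) * sqrt(S / (V * L))
Compute V * L = 0.0061 * 0.049 = 0.0002989
Compute S / (V * L) = 0.0146 / 0.0002989 = 48.8458
Compute sqrt(48.8458) = 6.988977
Compute c / (2*pi) = 343 / 6.283185 = 54.590148
f = 54.590148 * 6.988977 = 381.53

381.53 Hz


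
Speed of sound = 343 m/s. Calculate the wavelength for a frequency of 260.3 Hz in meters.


Given values:
  c = 343 m/s, f = 260.3 Hz
Formula: lambda = c / f
lambda = 343 / 260.3
lambda = 1.3177

1.3177 m


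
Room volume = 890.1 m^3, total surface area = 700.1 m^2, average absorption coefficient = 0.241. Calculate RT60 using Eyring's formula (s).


Given values:
  V = 890.1 m^3, S = 700.1 m^2, alpha = 0.241
Formula: RT60 = 0.161 * V / (-S * ln(1 - alpha))
Compute ln(1 - 0.241) = ln(0.759) = -0.275754
Denominator: -700.1 * -0.275754 = 193.0554
Numerator: 0.161 * 890.1 = 143.3061
RT60 = 143.3061 / 193.0554 = 0.742

0.742 s


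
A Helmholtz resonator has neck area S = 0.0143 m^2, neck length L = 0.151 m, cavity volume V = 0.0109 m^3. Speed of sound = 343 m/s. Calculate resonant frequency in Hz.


Given values:
  S = 0.0143 m^2, L = 0.151 m, V = 0.0109 m^3, c = 343 m/s
Formula: f = (c / (2*pi)) * sqrt(S / (V * L))
Compute V * L = 0.0109 * 0.151 = 0.0016459
Compute S / (V * L) = 0.0143 / 0.0016459 = 8.6883
Compute sqrt(8.6883) = 2.947592
Compute c / (2*pi) = 343 / 6.283185 = 54.590148
f = 54.590148 * 2.947592 = 160.91

160.91 Hz


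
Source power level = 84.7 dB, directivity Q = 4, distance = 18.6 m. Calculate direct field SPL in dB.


Given values:
  Lw = 84.7 dB, Q = 4, r = 18.6 m
Formula: SPL = Lw + 10 * log10(Q / (4 * pi * r^2))
Compute 4 * pi * r^2 = 4 * pi * 18.6^2 = 4347.4616
Compute Q / denom = 4 / 4347.4616 = 0.00092008
Compute 10 * log10(0.00092008) = -30.3617
SPL = 84.7 + (-30.3617) = 54.34

54.34 dB


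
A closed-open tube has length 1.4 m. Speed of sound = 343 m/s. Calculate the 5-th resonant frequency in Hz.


Given values:
  Tube type: closed-open, L = 1.4 m, c = 343 m/s, n = 5
Formula: f_n = (2n - 1) * c / (4 * L)
Compute 2n - 1 = 2*5 - 1 = 9
Compute 4 * L = 4 * 1.4 = 5.6
f = 9 * 343 / 5.6
f = 551.25

551.25 Hz


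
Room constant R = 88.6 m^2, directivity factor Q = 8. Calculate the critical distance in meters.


Given values:
  R = 88.6 m^2, Q = 8
Formula: d_c = 0.141 * sqrt(Q * R)
Compute Q * R = 8 * 88.6 = 708.8
Compute sqrt(708.8) = 26.6233
d_c = 0.141 * 26.6233 = 3.754

3.754 m


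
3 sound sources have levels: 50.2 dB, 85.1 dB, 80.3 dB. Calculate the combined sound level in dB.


Formula: L_total = 10 * log10( sum(10^(Li/10)) )
  Source 1: 10^(50.2/10) = 104712.8548
  Source 2: 10^(85.1/10) = 323593656.9296
  Source 3: 10^(80.3/10) = 107151930.5238
Sum of linear values = 430850300.3082
L_total = 10 * log10(430850300.3082) = 86.34

86.34 dB


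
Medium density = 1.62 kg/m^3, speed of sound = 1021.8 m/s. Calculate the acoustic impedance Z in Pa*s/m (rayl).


Given values:
  rho = 1.62 kg/m^3
  c = 1021.8 m/s
Formula: Z = rho * c
Z = 1.62 * 1021.8
Z = 1655.32

1655.32 rayl


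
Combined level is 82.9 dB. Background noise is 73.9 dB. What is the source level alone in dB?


Given values:
  L_total = 82.9 dB, L_bg = 73.9 dB
Formula: L_source = 10 * log10(10^(L_total/10) - 10^(L_bg/10))
Convert to linear:
  10^(82.9/10) = 194984459.9758
  10^(73.9/10) = 24547089.1569
Difference: 194984459.9758 - 24547089.1569 = 170437370.8189
L_source = 10 * log10(170437370.8189) = 82.32

82.32 dB


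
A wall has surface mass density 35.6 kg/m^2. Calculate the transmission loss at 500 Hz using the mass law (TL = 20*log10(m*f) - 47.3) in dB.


Given values:
  m = 35.6 kg/m^2, f = 500 Hz
Formula: TL = 20 * log10(m * f) - 47.3
Compute m * f = 35.6 * 500 = 17800.0
Compute log10(17800.0) = 4.25042
Compute 20 * 4.25042 = 85.0084
TL = 85.0084 - 47.3 = 37.71

37.71 dB


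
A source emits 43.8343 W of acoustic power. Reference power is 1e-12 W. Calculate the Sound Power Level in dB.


Given values:
  W = 43.8343 W
  W_ref = 1e-12 W
Formula: SWL = 10 * log10(W / W_ref)
Compute ratio: W / W_ref = 43834300000000
Compute log10: log10(43834300000000) = 13.641814
Multiply: SWL = 10 * 13.641814 = 136.42

136.42 dB


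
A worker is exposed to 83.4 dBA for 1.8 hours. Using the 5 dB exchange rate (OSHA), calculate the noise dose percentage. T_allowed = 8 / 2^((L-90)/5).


Given values:
  L = 83.4 dBA, T = 1.8 hours
Formula: T_allowed = 8 / 2^((L - 90) / 5)
Compute exponent: (83.4 - 90) / 5 = -1.32
Compute 2^(-1.32) = 0.400535
T_allowed = 8 / 0.400535 = 19.973286 hours
Dose = (T / T_allowed) * 100
Dose = (1.8 / 19.973286) * 100 = 9.01

9.01 %


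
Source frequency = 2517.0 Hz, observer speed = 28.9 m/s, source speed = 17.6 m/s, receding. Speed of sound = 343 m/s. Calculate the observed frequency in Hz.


Given values:
  f_s = 2517.0 Hz, v_o = 28.9 m/s, v_s = 17.6 m/s
  Direction: receding
Formula: f_o = f_s * (c - v_o) / (c + v_s)
Numerator: c - v_o = 343 - 28.9 = 314.1
Denominator: c + v_s = 343 + 17.6 = 360.6
f_o = 2517.0 * 314.1 / 360.6 = 2192.43

2192.43 Hz


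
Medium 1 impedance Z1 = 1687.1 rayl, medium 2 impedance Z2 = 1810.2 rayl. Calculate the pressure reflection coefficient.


Given values:
  Z1 = 1687.1 rayl, Z2 = 1810.2 rayl
Formula: R = (Z2 - Z1) / (Z2 + Z1)
Numerator: Z2 - Z1 = 1810.2 - 1687.1 = 123.1
Denominator: Z2 + Z1 = 1810.2 + 1687.1 = 3497.3
R = 123.1 / 3497.3 = 0.0352

0.0352


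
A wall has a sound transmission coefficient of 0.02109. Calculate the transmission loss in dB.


Given values:
  tau = 0.02109
Formula: TL = 10 * log10(1 / tau)
Compute 1 / tau = 1 / 0.02109 = 47.4158
Compute log10(47.4158) = 1.675923
TL = 10 * 1.675923 = 16.76

16.76 dB


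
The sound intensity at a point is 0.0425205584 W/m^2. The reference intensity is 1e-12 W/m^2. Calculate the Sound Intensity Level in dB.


Given values:
  I = 0.0425205584 W/m^2
  I_ref = 1e-12 W/m^2
Formula: SIL = 10 * log10(I / I_ref)
Compute ratio: I / I_ref = 42520558400
Compute log10: log10(42520558400) = 10.628599
Multiply: SIL = 10 * 10.628599 = 106.29

106.29 dB


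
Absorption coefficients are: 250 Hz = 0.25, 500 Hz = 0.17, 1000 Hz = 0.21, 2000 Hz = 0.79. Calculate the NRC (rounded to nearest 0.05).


Given values:
  a_250 = 0.25, a_500 = 0.17
  a_1000 = 0.21, a_2000 = 0.79
Formula: NRC = (a250 + a500 + a1000 + a2000) / 4
Sum = 0.25 + 0.17 + 0.21 + 0.79 = 1.42
NRC = 1.42 / 4 = 0.355
Rounded to nearest 0.05: 0.35

0.35


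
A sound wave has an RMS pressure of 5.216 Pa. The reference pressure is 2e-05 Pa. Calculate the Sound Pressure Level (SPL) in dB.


Given values:
  p = 5.216 Pa
  p_ref = 2e-05 Pa
Formula: SPL = 20 * log10(p / p_ref)
Compute ratio: p / p_ref = 5.216 / 2e-05 = 260800
Compute log10: log10(260800) = 5.416308
Multiply: SPL = 20 * 5.416308 = 108.33

108.33 dB


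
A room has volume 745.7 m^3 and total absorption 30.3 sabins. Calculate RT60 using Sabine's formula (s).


Given values:
  V = 745.7 m^3
  A = 30.3 sabins
Formula: RT60 = 0.161 * V / A
Numerator: 0.161 * 745.7 = 120.0577
RT60 = 120.0577 / 30.3 = 3.962

3.962 s


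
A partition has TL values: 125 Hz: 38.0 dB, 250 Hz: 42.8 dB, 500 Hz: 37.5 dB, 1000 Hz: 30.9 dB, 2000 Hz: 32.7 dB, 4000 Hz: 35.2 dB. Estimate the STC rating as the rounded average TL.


Given TL values at each frequency:
  125 Hz: 38.0 dB
  250 Hz: 42.8 dB
  500 Hz: 37.5 dB
  1000 Hz: 30.9 dB
  2000 Hz: 32.7 dB
  4000 Hz: 35.2 dB
Formula: STC ~ round(average of TL values)
Sum = 38.0 + 42.8 + 37.5 + 30.9 + 32.7 + 35.2 = 217.1
Average = 217.1 / 6 = 36.18
Rounded: 36

36


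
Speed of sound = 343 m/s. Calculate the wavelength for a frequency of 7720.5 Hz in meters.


Given values:
  c = 343 m/s, f = 7720.5 Hz
Formula: lambda = c / f
lambda = 343 / 7720.5
lambda = 0.0444

0.0444 m


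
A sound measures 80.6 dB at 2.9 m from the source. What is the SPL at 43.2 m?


Given values:
  SPL1 = 80.6 dB, r1 = 2.9 m, r2 = 43.2 m
Formula: SPL2 = SPL1 - 20 * log10(r2 / r1)
Compute ratio: r2 / r1 = 43.2 / 2.9 = 14.8966
Compute log10: log10(14.8966) = 1.173087
Compute drop: 20 * 1.173087 = 23.4617
SPL2 = 80.6 - 23.4617 = 57.14

57.14 dB


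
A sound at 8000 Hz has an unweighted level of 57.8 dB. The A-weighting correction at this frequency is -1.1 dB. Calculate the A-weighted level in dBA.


Given values:
  SPL = 57.8 dB
  A-weighting at 8000 Hz = -1.1 dB
Formula: L_A = SPL + A_weight
L_A = 57.8 + (-1.1)
L_A = 56.7

56.7 dBA


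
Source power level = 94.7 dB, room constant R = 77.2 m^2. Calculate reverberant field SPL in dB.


Given values:
  Lw = 94.7 dB, R = 77.2 m^2
Formula: SPL = Lw + 10 * log10(4 / R)
Compute 4 / R = 4 / 77.2 = 0.051813
Compute 10 * log10(0.051813) = -12.8556
SPL = 94.7 + (-12.8556) = 81.84

81.84 dB


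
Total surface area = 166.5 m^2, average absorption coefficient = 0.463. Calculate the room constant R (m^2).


Given values:
  S = 166.5 m^2, alpha = 0.463
Formula: R = S * alpha / (1 - alpha)
Numerator: 166.5 * 0.463 = 77.0895
Denominator: 1 - 0.463 = 0.537
R = 77.0895 / 0.537 = 143.56

143.56 m^2


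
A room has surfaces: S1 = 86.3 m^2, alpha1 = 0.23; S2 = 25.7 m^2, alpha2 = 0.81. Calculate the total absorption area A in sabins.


Given surfaces:
  Surface 1: 86.3 * 0.23 = 19.849
  Surface 2: 25.7 * 0.81 = 20.817
Formula: A = sum(Si * alpha_i)
A = 19.849 + 20.817
A = 40.67

40.67 sabins


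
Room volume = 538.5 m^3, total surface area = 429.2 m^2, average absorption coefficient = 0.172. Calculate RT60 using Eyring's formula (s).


Given values:
  V = 538.5 m^3, S = 429.2 m^2, alpha = 0.172
Formula: RT60 = 0.161 * V / (-S * ln(1 - alpha))
Compute ln(1 - 0.172) = ln(0.828) = -0.188742
Denominator: -429.2 * -0.188742 = 81.0081
Numerator: 0.161 * 538.5 = 86.6985
RT60 = 86.6985 / 81.0081 = 1.07

1.07 s


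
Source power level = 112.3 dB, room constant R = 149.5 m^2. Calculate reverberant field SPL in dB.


Given values:
  Lw = 112.3 dB, R = 149.5 m^2
Formula: SPL = Lw + 10 * log10(4 / R)
Compute 4 / R = 4 / 149.5 = 0.026756
Compute 10 * log10(0.026756) = -15.7258
SPL = 112.3 + (-15.7258) = 96.57

96.57 dB


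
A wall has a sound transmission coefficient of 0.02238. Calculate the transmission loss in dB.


Given values:
  tau = 0.02238
Formula: TL = 10 * log10(1 / tau)
Compute 1 / tau = 1 / 0.02238 = 44.6828
Compute log10(44.6828) = 1.65014
TL = 10 * 1.65014 = 16.5

16.5 dB


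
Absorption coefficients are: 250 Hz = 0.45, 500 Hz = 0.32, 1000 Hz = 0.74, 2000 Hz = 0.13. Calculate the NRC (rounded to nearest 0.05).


Given values:
  a_250 = 0.45, a_500 = 0.32
  a_1000 = 0.74, a_2000 = 0.13
Formula: NRC = (a250 + a500 + a1000 + a2000) / 4
Sum = 0.45 + 0.32 + 0.74 + 0.13 = 1.64
NRC = 1.64 / 4 = 0.41
Rounded to nearest 0.05: 0.4

0.4


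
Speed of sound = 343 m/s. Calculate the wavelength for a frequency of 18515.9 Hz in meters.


Given values:
  c = 343 m/s, f = 18515.9 Hz
Formula: lambda = c / f
lambda = 343 / 18515.9
lambda = 0.0185

0.0185 m


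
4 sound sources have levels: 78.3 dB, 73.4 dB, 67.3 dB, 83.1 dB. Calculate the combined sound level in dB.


Formula: L_total = 10 * log10( sum(10^(Li/10)) )
  Source 1: 10^(78.3/10) = 67608297.5392
  Source 2: 10^(73.4/10) = 21877616.2395
  Source 3: 10^(67.3/10) = 5370317.9637
  Source 4: 10^(83.1/10) = 204173794.467
Sum of linear values = 299030026.2094
L_total = 10 * log10(299030026.2094) = 84.76

84.76 dB


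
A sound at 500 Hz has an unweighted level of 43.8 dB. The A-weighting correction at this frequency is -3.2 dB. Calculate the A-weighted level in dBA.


Given values:
  SPL = 43.8 dB
  A-weighting at 500 Hz = -3.2 dB
Formula: L_A = SPL + A_weight
L_A = 43.8 + (-3.2)
L_A = 40.6

40.6 dBA


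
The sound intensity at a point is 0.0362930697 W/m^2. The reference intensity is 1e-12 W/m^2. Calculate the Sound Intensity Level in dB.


Given values:
  I = 0.0362930697 W/m^2
  I_ref = 1e-12 W/m^2
Formula: SIL = 10 * log10(I / I_ref)
Compute ratio: I / I_ref = 36293069700
Compute log10: log10(36293069700) = 10.559824
Multiply: SIL = 10 * 10.559824 = 105.6

105.6 dB


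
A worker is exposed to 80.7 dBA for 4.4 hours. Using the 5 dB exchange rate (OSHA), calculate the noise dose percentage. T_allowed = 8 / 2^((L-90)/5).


Given values:
  L = 80.7 dBA, T = 4.4 hours
Formula: T_allowed = 8 / 2^((L - 90) / 5)
Compute exponent: (80.7 - 90) / 5 = -1.86
Compute 2^(-1.86) = 0.275476
T_allowed = 8 / 0.275476 = 29.040642 hours
Dose = (T / T_allowed) * 100
Dose = (4.4 / 29.040642) * 100 = 15.15

15.15 %


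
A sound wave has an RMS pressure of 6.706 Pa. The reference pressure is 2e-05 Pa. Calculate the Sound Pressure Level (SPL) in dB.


Given values:
  p = 6.706 Pa
  p_ref = 2e-05 Pa
Formula: SPL = 20 * log10(p / p_ref)
Compute ratio: p / p_ref = 6.706 / 2e-05 = 335300
Compute log10: log10(335300) = 5.525434
Multiply: SPL = 20 * 5.525434 = 110.51

110.51 dB


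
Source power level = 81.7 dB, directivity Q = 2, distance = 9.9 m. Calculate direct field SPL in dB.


Given values:
  Lw = 81.7 dB, Q = 2, r = 9.9 m
Formula: SPL = Lw + 10 * log10(Q / (4 * pi * r^2))
Compute 4 * pi * r^2 = 4 * pi * 9.9^2 = 1231.63
Compute Q / denom = 2 / 1231.63 = 0.00162386
Compute 10 * log10(0.00162386) = -27.8945
SPL = 81.7 + (-27.8945) = 53.81

53.81 dB


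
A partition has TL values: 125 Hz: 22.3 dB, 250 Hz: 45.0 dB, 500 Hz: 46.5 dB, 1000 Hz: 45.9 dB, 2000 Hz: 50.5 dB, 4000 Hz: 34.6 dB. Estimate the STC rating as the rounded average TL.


Given TL values at each frequency:
  125 Hz: 22.3 dB
  250 Hz: 45.0 dB
  500 Hz: 46.5 dB
  1000 Hz: 45.9 dB
  2000 Hz: 50.5 dB
  4000 Hz: 34.6 dB
Formula: STC ~ round(average of TL values)
Sum = 22.3 + 45.0 + 46.5 + 45.9 + 50.5 + 34.6 = 244.8
Average = 244.8 / 6 = 40.8
Rounded: 41

41


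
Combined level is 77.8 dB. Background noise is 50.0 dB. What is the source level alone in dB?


Given values:
  L_total = 77.8 dB, L_bg = 50.0 dB
Formula: L_source = 10 * log10(10^(L_total/10) - 10^(L_bg/10))
Convert to linear:
  10^(77.8/10) = 60255958.6074
  10^(50.0/10) = 100000.0
Difference: 60255958.6074 - 100000.0 = 60155958.6074
L_source = 10 * log10(60155958.6074) = 77.79

77.79 dB
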